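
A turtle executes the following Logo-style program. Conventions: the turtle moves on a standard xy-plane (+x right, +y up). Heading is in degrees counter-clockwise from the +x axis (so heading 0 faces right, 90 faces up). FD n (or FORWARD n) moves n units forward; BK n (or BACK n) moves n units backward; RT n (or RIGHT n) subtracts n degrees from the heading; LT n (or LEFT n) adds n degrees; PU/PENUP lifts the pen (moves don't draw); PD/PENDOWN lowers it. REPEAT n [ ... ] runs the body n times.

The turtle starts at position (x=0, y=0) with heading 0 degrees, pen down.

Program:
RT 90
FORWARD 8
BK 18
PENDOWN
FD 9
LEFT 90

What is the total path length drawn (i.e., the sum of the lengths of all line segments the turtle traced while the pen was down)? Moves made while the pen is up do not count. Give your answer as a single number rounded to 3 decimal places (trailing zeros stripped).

Answer: 35

Derivation:
Executing turtle program step by step:
Start: pos=(0,0), heading=0, pen down
RT 90: heading 0 -> 270
FD 8: (0,0) -> (0,-8) [heading=270, draw]
BK 18: (0,-8) -> (0,10) [heading=270, draw]
PD: pen down
FD 9: (0,10) -> (0,1) [heading=270, draw]
LT 90: heading 270 -> 0
Final: pos=(0,1), heading=0, 3 segment(s) drawn

Segment lengths:
  seg 1: (0,0) -> (0,-8), length = 8
  seg 2: (0,-8) -> (0,10), length = 18
  seg 3: (0,10) -> (0,1), length = 9
Total = 35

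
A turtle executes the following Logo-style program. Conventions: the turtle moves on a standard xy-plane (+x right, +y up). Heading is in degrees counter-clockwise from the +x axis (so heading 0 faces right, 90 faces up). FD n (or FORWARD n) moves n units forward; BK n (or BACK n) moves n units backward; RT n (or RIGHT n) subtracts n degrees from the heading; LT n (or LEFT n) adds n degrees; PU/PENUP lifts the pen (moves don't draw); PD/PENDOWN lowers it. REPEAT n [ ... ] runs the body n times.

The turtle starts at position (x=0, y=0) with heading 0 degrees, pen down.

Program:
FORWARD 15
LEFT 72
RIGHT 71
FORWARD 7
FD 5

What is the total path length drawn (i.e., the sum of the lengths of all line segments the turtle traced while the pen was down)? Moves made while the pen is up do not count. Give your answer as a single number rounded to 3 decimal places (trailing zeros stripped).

Executing turtle program step by step:
Start: pos=(0,0), heading=0, pen down
FD 15: (0,0) -> (15,0) [heading=0, draw]
LT 72: heading 0 -> 72
RT 71: heading 72 -> 1
FD 7: (15,0) -> (21.999,0.122) [heading=1, draw]
FD 5: (21.999,0.122) -> (26.998,0.209) [heading=1, draw]
Final: pos=(26.998,0.209), heading=1, 3 segment(s) drawn

Segment lengths:
  seg 1: (0,0) -> (15,0), length = 15
  seg 2: (15,0) -> (21.999,0.122), length = 7
  seg 3: (21.999,0.122) -> (26.998,0.209), length = 5
Total = 27

Answer: 27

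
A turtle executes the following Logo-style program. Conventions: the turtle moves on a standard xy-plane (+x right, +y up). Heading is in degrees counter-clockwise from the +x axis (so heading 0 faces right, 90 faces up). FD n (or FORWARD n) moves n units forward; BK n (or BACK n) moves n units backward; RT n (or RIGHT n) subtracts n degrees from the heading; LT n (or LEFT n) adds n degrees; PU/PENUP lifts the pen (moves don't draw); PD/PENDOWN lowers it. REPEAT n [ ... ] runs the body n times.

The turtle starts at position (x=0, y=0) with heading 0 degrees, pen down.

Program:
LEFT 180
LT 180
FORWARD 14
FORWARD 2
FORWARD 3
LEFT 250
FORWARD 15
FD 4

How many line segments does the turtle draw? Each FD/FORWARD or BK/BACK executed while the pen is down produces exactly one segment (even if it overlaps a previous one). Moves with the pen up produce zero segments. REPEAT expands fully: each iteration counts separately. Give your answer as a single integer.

Executing turtle program step by step:
Start: pos=(0,0), heading=0, pen down
LT 180: heading 0 -> 180
LT 180: heading 180 -> 0
FD 14: (0,0) -> (14,0) [heading=0, draw]
FD 2: (14,0) -> (16,0) [heading=0, draw]
FD 3: (16,0) -> (19,0) [heading=0, draw]
LT 250: heading 0 -> 250
FD 15: (19,0) -> (13.87,-14.095) [heading=250, draw]
FD 4: (13.87,-14.095) -> (12.502,-17.854) [heading=250, draw]
Final: pos=(12.502,-17.854), heading=250, 5 segment(s) drawn
Segments drawn: 5

Answer: 5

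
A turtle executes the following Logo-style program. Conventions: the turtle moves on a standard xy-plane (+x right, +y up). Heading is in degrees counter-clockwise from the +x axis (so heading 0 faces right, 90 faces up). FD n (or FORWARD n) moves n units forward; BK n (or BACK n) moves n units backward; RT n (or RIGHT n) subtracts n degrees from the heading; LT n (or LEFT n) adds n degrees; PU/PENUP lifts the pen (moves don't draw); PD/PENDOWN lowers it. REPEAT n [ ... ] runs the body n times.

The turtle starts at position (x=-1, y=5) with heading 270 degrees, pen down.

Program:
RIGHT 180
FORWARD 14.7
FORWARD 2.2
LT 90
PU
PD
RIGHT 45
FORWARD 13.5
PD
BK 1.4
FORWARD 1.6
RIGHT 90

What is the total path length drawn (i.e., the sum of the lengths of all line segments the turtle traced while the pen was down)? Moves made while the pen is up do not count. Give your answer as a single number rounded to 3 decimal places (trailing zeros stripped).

Executing turtle program step by step:
Start: pos=(-1,5), heading=270, pen down
RT 180: heading 270 -> 90
FD 14.7: (-1,5) -> (-1,19.7) [heading=90, draw]
FD 2.2: (-1,19.7) -> (-1,21.9) [heading=90, draw]
LT 90: heading 90 -> 180
PU: pen up
PD: pen down
RT 45: heading 180 -> 135
FD 13.5: (-1,21.9) -> (-10.546,31.446) [heading=135, draw]
PD: pen down
BK 1.4: (-10.546,31.446) -> (-9.556,30.456) [heading=135, draw]
FD 1.6: (-9.556,30.456) -> (-10.687,31.587) [heading=135, draw]
RT 90: heading 135 -> 45
Final: pos=(-10.687,31.587), heading=45, 5 segment(s) drawn

Segment lengths:
  seg 1: (-1,5) -> (-1,19.7), length = 14.7
  seg 2: (-1,19.7) -> (-1,21.9), length = 2.2
  seg 3: (-1,21.9) -> (-10.546,31.446), length = 13.5
  seg 4: (-10.546,31.446) -> (-9.556,30.456), length = 1.4
  seg 5: (-9.556,30.456) -> (-10.687,31.587), length = 1.6
Total = 33.4

Answer: 33.4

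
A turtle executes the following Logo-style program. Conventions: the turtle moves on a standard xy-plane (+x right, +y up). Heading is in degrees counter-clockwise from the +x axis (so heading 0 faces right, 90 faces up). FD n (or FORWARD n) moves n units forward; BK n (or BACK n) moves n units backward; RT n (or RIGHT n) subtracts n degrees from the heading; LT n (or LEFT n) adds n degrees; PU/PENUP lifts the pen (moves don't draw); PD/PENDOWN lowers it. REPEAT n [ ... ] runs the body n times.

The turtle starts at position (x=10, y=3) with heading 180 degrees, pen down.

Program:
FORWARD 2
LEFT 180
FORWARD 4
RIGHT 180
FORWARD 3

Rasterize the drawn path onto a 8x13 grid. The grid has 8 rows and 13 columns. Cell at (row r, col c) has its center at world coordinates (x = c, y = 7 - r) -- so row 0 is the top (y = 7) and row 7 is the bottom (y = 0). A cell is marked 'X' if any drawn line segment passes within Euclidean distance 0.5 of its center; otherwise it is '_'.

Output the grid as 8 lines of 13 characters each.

Segment 0: (10,3) -> (8,3)
Segment 1: (8,3) -> (12,3)
Segment 2: (12,3) -> (9,3)

Answer: _____________
_____________
_____________
_____________
________XXXXX
_____________
_____________
_____________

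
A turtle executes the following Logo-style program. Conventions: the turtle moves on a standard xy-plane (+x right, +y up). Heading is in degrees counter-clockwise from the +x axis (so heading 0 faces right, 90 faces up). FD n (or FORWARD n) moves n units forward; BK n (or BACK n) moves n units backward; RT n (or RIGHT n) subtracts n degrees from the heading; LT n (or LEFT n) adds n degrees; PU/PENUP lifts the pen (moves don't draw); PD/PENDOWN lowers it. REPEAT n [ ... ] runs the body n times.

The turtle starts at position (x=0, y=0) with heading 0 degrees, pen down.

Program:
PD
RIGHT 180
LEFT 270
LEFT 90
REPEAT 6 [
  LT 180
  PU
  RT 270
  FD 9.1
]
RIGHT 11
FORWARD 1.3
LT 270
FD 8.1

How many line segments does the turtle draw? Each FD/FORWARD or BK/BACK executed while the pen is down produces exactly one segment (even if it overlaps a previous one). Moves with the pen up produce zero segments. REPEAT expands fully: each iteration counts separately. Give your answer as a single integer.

Executing turtle program step by step:
Start: pos=(0,0), heading=0, pen down
PD: pen down
RT 180: heading 0 -> 180
LT 270: heading 180 -> 90
LT 90: heading 90 -> 180
REPEAT 6 [
  -- iteration 1/6 --
  LT 180: heading 180 -> 0
  PU: pen up
  RT 270: heading 0 -> 90
  FD 9.1: (0,0) -> (0,9.1) [heading=90, move]
  -- iteration 2/6 --
  LT 180: heading 90 -> 270
  PU: pen up
  RT 270: heading 270 -> 0
  FD 9.1: (0,9.1) -> (9.1,9.1) [heading=0, move]
  -- iteration 3/6 --
  LT 180: heading 0 -> 180
  PU: pen up
  RT 270: heading 180 -> 270
  FD 9.1: (9.1,9.1) -> (9.1,0) [heading=270, move]
  -- iteration 4/6 --
  LT 180: heading 270 -> 90
  PU: pen up
  RT 270: heading 90 -> 180
  FD 9.1: (9.1,0) -> (0,0) [heading=180, move]
  -- iteration 5/6 --
  LT 180: heading 180 -> 0
  PU: pen up
  RT 270: heading 0 -> 90
  FD 9.1: (0,0) -> (0,9.1) [heading=90, move]
  -- iteration 6/6 --
  LT 180: heading 90 -> 270
  PU: pen up
  RT 270: heading 270 -> 0
  FD 9.1: (0,9.1) -> (9.1,9.1) [heading=0, move]
]
RT 11: heading 0 -> 349
FD 1.3: (9.1,9.1) -> (10.376,8.852) [heading=349, move]
LT 270: heading 349 -> 259
FD 8.1: (10.376,8.852) -> (8.831,0.901) [heading=259, move]
Final: pos=(8.831,0.901), heading=259, 0 segment(s) drawn
Segments drawn: 0

Answer: 0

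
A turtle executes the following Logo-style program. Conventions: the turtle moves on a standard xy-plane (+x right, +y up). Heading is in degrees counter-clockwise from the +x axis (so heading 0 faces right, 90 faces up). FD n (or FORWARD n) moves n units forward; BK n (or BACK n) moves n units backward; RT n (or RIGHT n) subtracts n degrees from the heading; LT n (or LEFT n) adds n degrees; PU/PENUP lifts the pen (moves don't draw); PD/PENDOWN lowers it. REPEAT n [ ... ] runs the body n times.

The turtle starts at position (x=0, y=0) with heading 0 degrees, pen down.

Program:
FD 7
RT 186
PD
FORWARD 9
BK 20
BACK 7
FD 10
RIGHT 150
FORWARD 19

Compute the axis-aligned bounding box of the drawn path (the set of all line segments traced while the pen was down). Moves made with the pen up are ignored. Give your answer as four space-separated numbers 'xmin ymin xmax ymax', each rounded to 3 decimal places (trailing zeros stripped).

Answer: -1.951 -1.882 32.314 6.892

Derivation:
Executing turtle program step by step:
Start: pos=(0,0), heading=0, pen down
FD 7: (0,0) -> (7,0) [heading=0, draw]
RT 186: heading 0 -> 174
PD: pen down
FD 9: (7,0) -> (-1.951,0.941) [heading=174, draw]
BK 20: (-1.951,0.941) -> (17.94,-1.15) [heading=174, draw]
BK 7: (17.94,-1.15) -> (24.901,-1.882) [heading=174, draw]
FD 10: (24.901,-1.882) -> (14.956,-0.836) [heading=174, draw]
RT 150: heading 174 -> 24
FD 19: (14.956,-0.836) -> (32.314,6.892) [heading=24, draw]
Final: pos=(32.314,6.892), heading=24, 6 segment(s) drawn

Segment endpoints: x in {-1.951, 0, 7, 14.956, 17.94, 24.901, 32.314}, y in {-1.882, -1.15, -0.836, 0, 0.941, 6.892}
xmin=-1.951, ymin=-1.882, xmax=32.314, ymax=6.892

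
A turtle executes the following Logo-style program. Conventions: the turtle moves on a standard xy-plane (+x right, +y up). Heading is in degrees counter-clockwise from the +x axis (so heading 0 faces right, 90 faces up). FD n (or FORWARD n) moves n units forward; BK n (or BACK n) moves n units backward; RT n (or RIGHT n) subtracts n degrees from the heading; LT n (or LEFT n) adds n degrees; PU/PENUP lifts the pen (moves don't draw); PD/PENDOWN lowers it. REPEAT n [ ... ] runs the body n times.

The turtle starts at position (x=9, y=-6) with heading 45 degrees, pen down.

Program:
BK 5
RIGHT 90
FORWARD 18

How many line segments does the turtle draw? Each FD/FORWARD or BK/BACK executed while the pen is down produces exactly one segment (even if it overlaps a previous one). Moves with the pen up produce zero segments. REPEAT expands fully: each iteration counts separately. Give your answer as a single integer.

Executing turtle program step by step:
Start: pos=(9,-6), heading=45, pen down
BK 5: (9,-6) -> (5.464,-9.536) [heading=45, draw]
RT 90: heading 45 -> 315
FD 18: (5.464,-9.536) -> (18.192,-22.263) [heading=315, draw]
Final: pos=(18.192,-22.263), heading=315, 2 segment(s) drawn
Segments drawn: 2

Answer: 2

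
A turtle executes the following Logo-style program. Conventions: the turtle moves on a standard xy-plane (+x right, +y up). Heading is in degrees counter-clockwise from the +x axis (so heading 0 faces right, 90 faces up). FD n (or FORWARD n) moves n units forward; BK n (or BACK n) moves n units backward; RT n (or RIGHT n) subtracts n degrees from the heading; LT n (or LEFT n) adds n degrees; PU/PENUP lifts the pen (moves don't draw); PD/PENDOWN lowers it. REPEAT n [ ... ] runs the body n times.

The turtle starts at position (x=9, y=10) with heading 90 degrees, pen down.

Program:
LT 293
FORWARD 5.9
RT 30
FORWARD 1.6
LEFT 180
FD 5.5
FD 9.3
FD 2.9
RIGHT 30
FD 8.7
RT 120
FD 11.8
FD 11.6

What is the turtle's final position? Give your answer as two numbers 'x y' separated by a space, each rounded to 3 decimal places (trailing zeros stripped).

Answer: 13.043 28.646

Derivation:
Executing turtle program step by step:
Start: pos=(9,10), heading=90, pen down
LT 293: heading 90 -> 23
FD 5.9: (9,10) -> (14.431,12.305) [heading=23, draw]
RT 30: heading 23 -> 353
FD 1.6: (14.431,12.305) -> (16.019,12.11) [heading=353, draw]
LT 180: heading 353 -> 173
FD 5.5: (16.019,12.11) -> (10.56,12.781) [heading=173, draw]
FD 9.3: (10.56,12.781) -> (1.329,13.914) [heading=173, draw]
FD 2.9: (1.329,13.914) -> (-1.549,14.267) [heading=173, draw]
RT 30: heading 173 -> 143
FD 8.7: (-1.549,14.267) -> (-8.497,19.503) [heading=143, draw]
RT 120: heading 143 -> 23
FD 11.8: (-8.497,19.503) -> (2.365,24.114) [heading=23, draw]
FD 11.6: (2.365,24.114) -> (13.043,28.646) [heading=23, draw]
Final: pos=(13.043,28.646), heading=23, 8 segment(s) drawn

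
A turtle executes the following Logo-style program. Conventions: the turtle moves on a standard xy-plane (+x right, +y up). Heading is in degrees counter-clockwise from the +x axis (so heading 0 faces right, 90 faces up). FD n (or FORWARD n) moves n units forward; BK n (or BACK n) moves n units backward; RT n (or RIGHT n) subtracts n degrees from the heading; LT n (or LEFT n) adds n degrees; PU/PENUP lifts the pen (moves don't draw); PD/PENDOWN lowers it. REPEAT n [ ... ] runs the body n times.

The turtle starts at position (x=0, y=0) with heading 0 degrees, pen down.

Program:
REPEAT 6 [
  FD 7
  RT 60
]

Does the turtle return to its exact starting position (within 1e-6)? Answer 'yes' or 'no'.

Executing turtle program step by step:
Start: pos=(0,0), heading=0, pen down
REPEAT 6 [
  -- iteration 1/6 --
  FD 7: (0,0) -> (7,0) [heading=0, draw]
  RT 60: heading 0 -> 300
  -- iteration 2/6 --
  FD 7: (7,0) -> (10.5,-6.062) [heading=300, draw]
  RT 60: heading 300 -> 240
  -- iteration 3/6 --
  FD 7: (10.5,-6.062) -> (7,-12.124) [heading=240, draw]
  RT 60: heading 240 -> 180
  -- iteration 4/6 --
  FD 7: (7,-12.124) -> (0,-12.124) [heading=180, draw]
  RT 60: heading 180 -> 120
  -- iteration 5/6 --
  FD 7: (0,-12.124) -> (-3.5,-6.062) [heading=120, draw]
  RT 60: heading 120 -> 60
  -- iteration 6/6 --
  FD 7: (-3.5,-6.062) -> (0,0) [heading=60, draw]
  RT 60: heading 60 -> 0
]
Final: pos=(0,0), heading=0, 6 segment(s) drawn

Start position: (0, 0)
Final position: (0, 0)
Distance = 0; < 1e-6 -> CLOSED

Answer: yes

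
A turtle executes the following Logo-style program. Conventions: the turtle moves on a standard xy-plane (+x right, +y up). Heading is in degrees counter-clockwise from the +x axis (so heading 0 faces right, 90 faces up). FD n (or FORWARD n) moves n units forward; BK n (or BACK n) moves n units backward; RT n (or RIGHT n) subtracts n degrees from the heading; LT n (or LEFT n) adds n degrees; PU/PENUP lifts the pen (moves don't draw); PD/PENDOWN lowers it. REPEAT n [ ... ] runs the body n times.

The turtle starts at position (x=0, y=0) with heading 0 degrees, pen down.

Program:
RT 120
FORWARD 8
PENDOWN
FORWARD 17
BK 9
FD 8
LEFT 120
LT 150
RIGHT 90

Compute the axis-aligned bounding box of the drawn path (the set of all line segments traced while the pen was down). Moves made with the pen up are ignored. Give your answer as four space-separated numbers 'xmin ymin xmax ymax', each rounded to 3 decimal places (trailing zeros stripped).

Answer: -12.5 -21.651 0 0

Derivation:
Executing turtle program step by step:
Start: pos=(0,0), heading=0, pen down
RT 120: heading 0 -> 240
FD 8: (0,0) -> (-4,-6.928) [heading=240, draw]
PD: pen down
FD 17: (-4,-6.928) -> (-12.5,-21.651) [heading=240, draw]
BK 9: (-12.5,-21.651) -> (-8,-13.856) [heading=240, draw]
FD 8: (-8,-13.856) -> (-12,-20.785) [heading=240, draw]
LT 120: heading 240 -> 0
LT 150: heading 0 -> 150
RT 90: heading 150 -> 60
Final: pos=(-12,-20.785), heading=60, 4 segment(s) drawn

Segment endpoints: x in {-12.5, -12, -8, -4, 0}, y in {-21.651, -20.785, -13.856, -6.928, 0}
xmin=-12.5, ymin=-21.651, xmax=0, ymax=0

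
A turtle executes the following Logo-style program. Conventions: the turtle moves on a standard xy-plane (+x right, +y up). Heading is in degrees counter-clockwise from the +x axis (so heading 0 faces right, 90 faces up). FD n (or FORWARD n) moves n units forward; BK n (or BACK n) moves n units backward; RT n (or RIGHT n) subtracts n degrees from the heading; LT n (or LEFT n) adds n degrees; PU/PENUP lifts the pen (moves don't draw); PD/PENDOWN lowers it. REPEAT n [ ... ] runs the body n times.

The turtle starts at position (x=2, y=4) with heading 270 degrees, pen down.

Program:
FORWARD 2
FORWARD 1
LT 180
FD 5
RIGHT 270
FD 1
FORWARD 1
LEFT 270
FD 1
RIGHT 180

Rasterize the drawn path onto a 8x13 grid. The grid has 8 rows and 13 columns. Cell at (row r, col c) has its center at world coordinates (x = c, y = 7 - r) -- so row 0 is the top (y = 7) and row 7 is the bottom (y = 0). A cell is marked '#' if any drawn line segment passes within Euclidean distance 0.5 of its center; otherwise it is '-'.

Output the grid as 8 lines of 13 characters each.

Segment 0: (2,4) -> (2,2)
Segment 1: (2,2) -> (2,1)
Segment 2: (2,1) -> (2,6)
Segment 3: (2,6) -> (1,6)
Segment 4: (1,6) -> (0,6)
Segment 5: (0,6) -> (0,7)

Answer: #------------
###----------
--#----------
--#----------
--#----------
--#----------
--#----------
-------------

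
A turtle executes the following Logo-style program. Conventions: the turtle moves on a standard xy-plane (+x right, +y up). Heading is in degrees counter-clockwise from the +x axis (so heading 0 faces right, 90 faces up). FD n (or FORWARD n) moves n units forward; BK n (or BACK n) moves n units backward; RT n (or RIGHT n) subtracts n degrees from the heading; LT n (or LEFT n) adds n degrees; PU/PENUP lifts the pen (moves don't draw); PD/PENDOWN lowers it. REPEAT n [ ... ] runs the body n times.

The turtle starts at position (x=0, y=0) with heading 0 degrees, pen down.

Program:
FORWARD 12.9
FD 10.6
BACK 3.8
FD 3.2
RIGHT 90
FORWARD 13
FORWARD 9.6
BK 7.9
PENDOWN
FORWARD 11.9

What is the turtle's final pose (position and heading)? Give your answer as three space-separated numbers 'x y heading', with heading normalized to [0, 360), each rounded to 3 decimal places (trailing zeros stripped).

Answer: 22.9 -26.6 270

Derivation:
Executing turtle program step by step:
Start: pos=(0,0), heading=0, pen down
FD 12.9: (0,0) -> (12.9,0) [heading=0, draw]
FD 10.6: (12.9,0) -> (23.5,0) [heading=0, draw]
BK 3.8: (23.5,0) -> (19.7,0) [heading=0, draw]
FD 3.2: (19.7,0) -> (22.9,0) [heading=0, draw]
RT 90: heading 0 -> 270
FD 13: (22.9,0) -> (22.9,-13) [heading=270, draw]
FD 9.6: (22.9,-13) -> (22.9,-22.6) [heading=270, draw]
BK 7.9: (22.9,-22.6) -> (22.9,-14.7) [heading=270, draw]
PD: pen down
FD 11.9: (22.9,-14.7) -> (22.9,-26.6) [heading=270, draw]
Final: pos=(22.9,-26.6), heading=270, 8 segment(s) drawn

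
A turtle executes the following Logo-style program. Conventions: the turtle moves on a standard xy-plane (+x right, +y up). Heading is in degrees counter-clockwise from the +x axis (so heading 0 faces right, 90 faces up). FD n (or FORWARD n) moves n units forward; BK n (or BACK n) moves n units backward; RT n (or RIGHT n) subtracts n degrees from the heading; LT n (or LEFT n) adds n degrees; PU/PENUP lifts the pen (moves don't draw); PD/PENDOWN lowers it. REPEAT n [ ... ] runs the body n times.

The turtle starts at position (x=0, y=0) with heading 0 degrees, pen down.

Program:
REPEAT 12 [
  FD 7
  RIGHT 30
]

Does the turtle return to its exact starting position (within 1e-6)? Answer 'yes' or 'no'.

Executing turtle program step by step:
Start: pos=(0,0), heading=0, pen down
REPEAT 12 [
  -- iteration 1/12 --
  FD 7: (0,0) -> (7,0) [heading=0, draw]
  RT 30: heading 0 -> 330
  -- iteration 2/12 --
  FD 7: (7,0) -> (13.062,-3.5) [heading=330, draw]
  RT 30: heading 330 -> 300
  -- iteration 3/12 --
  FD 7: (13.062,-3.5) -> (16.562,-9.562) [heading=300, draw]
  RT 30: heading 300 -> 270
  -- iteration 4/12 --
  FD 7: (16.562,-9.562) -> (16.562,-16.562) [heading=270, draw]
  RT 30: heading 270 -> 240
  -- iteration 5/12 --
  FD 7: (16.562,-16.562) -> (13.062,-22.624) [heading=240, draw]
  RT 30: heading 240 -> 210
  -- iteration 6/12 --
  FD 7: (13.062,-22.624) -> (7,-26.124) [heading=210, draw]
  RT 30: heading 210 -> 180
  -- iteration 7/12 --
  FD 7: (7,-26.124) -> (0,-26.124) [heading=180, draw]
  RT 30: heading 180 -> 150
  -- iteration 8/12 --
  FD 7: (0,-26.124) -> (-6.062,-22.624) [heading=150, draw]
  RT 30: heading 150 -> 120
  -- iteration 9/12 --
  FD 7: (-6.062,-22.624) -> (-9.562,-16.562) [heading=120, draw]
  RT 30: heading 120 -> 90
  -- iteration 10/12 --
  FD 7: (-9.562,-16.562) -> (-9.562,-9.562) [heading=90, draw]
  RT 30: heading 90 -> 60
  -- iteration 11/12 --
  FD 7: (-9.562,-9.562) -> (-6.062,-3.5) [heading=60, draw]
  RT 30: heading 60 -> 30
  -- iteration 12/12 --
  FD 7: (-6.062,-3.5) -> (0,0) [heading=30, draw]
  RT 30: heading 30 -> 0
]
Final: pos=(0,0), heading=0, 12 segment(s) drawn

Start position: (0, 0)
Final position: (0, 0)
Distance = 0; < 1e-6 -> CLOSED

Answer: yes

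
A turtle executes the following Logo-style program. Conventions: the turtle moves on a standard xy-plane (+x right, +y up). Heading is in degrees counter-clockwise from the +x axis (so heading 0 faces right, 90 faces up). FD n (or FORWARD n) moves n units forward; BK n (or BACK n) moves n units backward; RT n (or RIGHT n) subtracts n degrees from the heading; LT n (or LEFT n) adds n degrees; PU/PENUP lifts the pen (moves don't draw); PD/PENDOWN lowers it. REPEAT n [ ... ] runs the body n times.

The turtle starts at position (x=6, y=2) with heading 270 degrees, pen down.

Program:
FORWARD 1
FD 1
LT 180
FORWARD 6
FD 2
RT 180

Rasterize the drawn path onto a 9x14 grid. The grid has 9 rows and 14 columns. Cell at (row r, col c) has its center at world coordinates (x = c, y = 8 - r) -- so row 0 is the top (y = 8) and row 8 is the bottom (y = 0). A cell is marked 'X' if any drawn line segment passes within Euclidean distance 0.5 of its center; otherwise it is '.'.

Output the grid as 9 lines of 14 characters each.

Answer: ......X.......
......X.......
......X.......
......X.......
......X.......
......X.......
......X.......
......X.......
......X.......

Derivation:
Segment 0: (6,2) -> (6,1)
Segment 1: (6,1) -> (6,0)
Segment 2: (6,0) -> (6,6)
Segment 3: (6,6) -> (6,8)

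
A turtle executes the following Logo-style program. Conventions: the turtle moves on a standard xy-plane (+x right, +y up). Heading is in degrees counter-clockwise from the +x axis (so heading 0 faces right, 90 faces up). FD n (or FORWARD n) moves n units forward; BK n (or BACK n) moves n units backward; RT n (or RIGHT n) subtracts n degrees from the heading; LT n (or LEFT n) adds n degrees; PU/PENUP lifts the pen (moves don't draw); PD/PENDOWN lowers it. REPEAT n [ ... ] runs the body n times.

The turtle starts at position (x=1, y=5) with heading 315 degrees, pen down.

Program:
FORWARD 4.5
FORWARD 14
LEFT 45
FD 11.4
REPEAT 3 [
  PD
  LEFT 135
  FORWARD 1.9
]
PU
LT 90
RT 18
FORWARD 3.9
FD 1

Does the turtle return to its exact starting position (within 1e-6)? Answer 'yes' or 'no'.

Executing turtle program step by step:
Start: pos=(1,5), heading=315, pen down
FD 4.5: (1,5) -> (4.182,1.818) [heading=315, draw]
FD 14: (4.182,1.818) -> (14.081,-8.081) [heading=315, draw]
LT 45: heading 315 -> 0
FD 11.4: (14.081,-8.081) -> (25.481,-8.081) [heading=0, draw]
REPEAT 3 [
  -- iteration 1/3 --
  PD: pen down
  LT 135: heading 0 -> 135
  FD 1.9: (25.481,-8.081) -> (24.138,-6.738) [heading=135, draw]
  -- iteration 2/3 --
  PD: pen down
  LT 135: heading 135 -> 270
  FD 1.9: (24.138,-6.738) -> (24.138,-8.638) [heading=270, draw]
  -- iteration 3/3 --
  PD: pen down
  LT 135: heading 270 -> 45
  FD 1.9: (24.138,-8.638) -> (25.481,-7.294) [heading=45, draw]
]
PU: pen up
LT 90: heading 45 -> 135
RT 18: heading 135 -> 117
FD 3.9: (25.481,-7.294) -> (23.711,-3.82) [heading=117, move]
FD 1: (23.711,-3.82) -> (23.257,-2.929) [heading=117, move]
Final: pos=(23.257,-2.929), heading=117, 6 segment(s) drawn

Start position: (1, 5)
Final position: (23.257, -2.929)
Distance = 23.627; >= 1e-6 -> NOT closed

Answer: no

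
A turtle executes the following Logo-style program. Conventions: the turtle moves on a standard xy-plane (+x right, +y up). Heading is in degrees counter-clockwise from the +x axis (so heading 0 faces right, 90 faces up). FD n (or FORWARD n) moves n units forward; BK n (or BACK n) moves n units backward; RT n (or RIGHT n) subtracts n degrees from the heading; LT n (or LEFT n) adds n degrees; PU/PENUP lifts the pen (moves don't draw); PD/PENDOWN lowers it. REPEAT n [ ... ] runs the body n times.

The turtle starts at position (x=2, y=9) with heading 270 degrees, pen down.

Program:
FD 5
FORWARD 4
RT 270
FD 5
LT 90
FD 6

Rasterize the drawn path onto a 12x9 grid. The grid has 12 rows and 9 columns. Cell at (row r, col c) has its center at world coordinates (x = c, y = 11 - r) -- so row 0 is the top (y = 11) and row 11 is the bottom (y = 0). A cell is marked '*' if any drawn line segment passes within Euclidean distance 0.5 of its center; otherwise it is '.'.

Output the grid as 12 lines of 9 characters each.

Answer: .........
.........
..*......
..*......
..*......
..*....*.
..*....*.
..*....*.
..*....*.
..*....*.
..*....*.
..******.

Derivation:
Segment 0: (2,9) -> (2,4)
Segment 1: (2,4) -> (2,0)
Segment 2: (2,0) -> (7,0)
Segment 3: (7,0) -> (7,6)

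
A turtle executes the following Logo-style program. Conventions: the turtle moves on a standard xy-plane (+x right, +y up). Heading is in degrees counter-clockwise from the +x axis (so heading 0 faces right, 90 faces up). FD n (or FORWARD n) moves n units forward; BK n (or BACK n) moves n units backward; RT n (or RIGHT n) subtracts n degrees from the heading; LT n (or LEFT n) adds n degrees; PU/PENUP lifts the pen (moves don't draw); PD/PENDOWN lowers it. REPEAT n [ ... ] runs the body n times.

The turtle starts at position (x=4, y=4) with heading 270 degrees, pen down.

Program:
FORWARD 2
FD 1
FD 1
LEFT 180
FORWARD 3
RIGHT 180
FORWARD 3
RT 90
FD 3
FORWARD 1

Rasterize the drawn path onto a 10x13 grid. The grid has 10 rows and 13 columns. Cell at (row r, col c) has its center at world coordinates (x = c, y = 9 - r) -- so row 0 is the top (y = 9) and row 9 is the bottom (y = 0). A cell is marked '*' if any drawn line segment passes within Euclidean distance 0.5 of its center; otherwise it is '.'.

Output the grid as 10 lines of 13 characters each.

Answer: .............
.............
.............
.............
.............
....*........
....*........
....*........
....*........
*****........

Derivation:
Segment 0: (4,4) -> (4,2)
Segment 1: (4,2) -> (4,1)
Segment 2: (4,1) -> (4,0)
Segment 3: (4,0) -> (4,3)
Segment 4: (4,3) -> (4,0)
Segment 5: (4,0) -> (1,0)
Segment 6: (1,0) -> (0,0)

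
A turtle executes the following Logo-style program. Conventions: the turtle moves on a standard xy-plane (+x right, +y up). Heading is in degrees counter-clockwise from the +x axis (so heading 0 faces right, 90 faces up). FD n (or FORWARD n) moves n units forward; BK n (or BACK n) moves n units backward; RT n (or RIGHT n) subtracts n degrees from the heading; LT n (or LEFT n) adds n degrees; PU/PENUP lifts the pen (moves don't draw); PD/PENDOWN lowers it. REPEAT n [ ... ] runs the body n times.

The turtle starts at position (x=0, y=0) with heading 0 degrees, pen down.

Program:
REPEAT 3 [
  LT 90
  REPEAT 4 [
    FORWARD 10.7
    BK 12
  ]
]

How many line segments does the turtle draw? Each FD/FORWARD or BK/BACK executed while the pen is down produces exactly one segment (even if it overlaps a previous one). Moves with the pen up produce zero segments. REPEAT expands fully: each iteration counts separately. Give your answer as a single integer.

Answer: 24

Derivation:
Executing turtle program step by step:
Start: pos=(0,0), heading=0, pen down
REPEAT 3 [
  -- iteration 1/3 --
  LT 90: heading 0 -> 90
  REPEAT 4 [
    -- iteration 1/4 --
    FD 10.7: (0,0) -> (0,10.7) [heading=90, draw]
    BK 12: (0,10.7) -> (0,-1.3) [heading=90, draw]
    -- iteration 2/4 --
    FD 10.7: (0,-1.3) -> (0,9.4) [heading=90, draw]
    BK 12: (0,9.4) -> (0,-2.6) [heading=90, draw]
    -- iteration 3/4 --
    FD 10.7: (0,-2.6) -> (0,8.1) [heading=90, draw]
    BK 12: (0,8.1) -> (0,-3.9) [heading=90, draw]
    -- iteration 4/4 --
    FD 10.7: (0,-3.9) -> (0,6.8) [heading=90, draw]
    BK 12: (0,6.8) -> (0,-5.2) [heading=90, draw]
  ]
  -- iteration 2/3 --
  LT 90: heading 90 -> 180
  REPEAT 4 [
    -- iteration 1/4 --
    FD 10.7: (0,-5.2) -> (-10.7,-5.2) [heading=180, draw]
    BK 12: (-10.7,-5.2) -> (1.3,-5.2) [heading=180, draw]
    -- iteration 2/4 --
    FD 10.7: (1.3,-5.2) -> (-9.4,-5.2) [heading=180, draw]
    BK 12: (-9.4,-5.2) -> (2.6,-5.2) [heading=180, draw]
    -- iteration 3/4 --
    FD 10.7: (2.6,-5.2) -> (-8.1,-5.2) [heading=180, draw]
    BK 12: (-8.1,-5.2) -> (3.9,-5.2) [heading=180, draw]
    -- iteration 4/4 --
    FD 10.7: (3.9,-5.2) -> (-6.8,-5.2) [heading=180, draw]
    BK 12: (-6.8,-5.2) -> (5.2,-5.2) [heading=180, draw]
  ]
  -- iteration 3/3 --
  LT 90: heading 180 -> 270
  REPEAT 4 [
    -- iteration 1/4 --
    FD 10.7: (5.2,-5.2) -> (5.2,-15.9) [heading=270, draw]
    BK 12: (5.2,-15.9) -> (5.2,-3.9) [heading=270, draw]
    -- iteration 2/4 --
    FD 10.7: (5.2,-3.9) -> (5.2,-14.6) [heading=270, draw]
    BK 12: (5.2,-14.6) -> (5.2,-2.6) [heading=270, draw]
    -- iteration 3/4 --
    FD 10.7: (5.2,-2.6) -> (5.2,-13.3) [heading=270, draw]
    BK 12: (5.2,-13.3) -> (5.2,-1.3) [heading=270, draw]
    -- iteration 4/4 --
    FD 10.7: (5.2,-1.3) -> (5.2,-12) [heading=270, draw]
    BK 12: (5.2,-12) -> (5.2,0) [heading=270, draw]
  ]
]
Final: pos=(5.2,0), heading=270, 24 segment(s) drawn
Segments drawn: 24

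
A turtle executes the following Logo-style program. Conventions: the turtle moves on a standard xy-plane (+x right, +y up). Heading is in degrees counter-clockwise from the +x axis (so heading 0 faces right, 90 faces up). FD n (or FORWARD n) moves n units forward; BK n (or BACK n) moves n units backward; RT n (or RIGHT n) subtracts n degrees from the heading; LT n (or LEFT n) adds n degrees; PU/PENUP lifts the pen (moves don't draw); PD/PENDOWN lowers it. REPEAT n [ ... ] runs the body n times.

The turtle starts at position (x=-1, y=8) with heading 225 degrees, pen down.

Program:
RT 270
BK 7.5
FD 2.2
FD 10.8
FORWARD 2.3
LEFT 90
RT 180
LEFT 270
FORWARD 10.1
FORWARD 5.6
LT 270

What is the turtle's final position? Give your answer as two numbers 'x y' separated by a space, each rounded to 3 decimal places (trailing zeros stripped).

Executing turtle program step by step:
Start: pos=(-1,8), heading=225, pen down
RT 270: heading 225 -> 315
BK 7.5: (-1,8) -> (-6.303,13.303) [heading=315, draw]
FD 2.2: (-6.303,13.303) -> (-4.748,11.748) [heading=315, draw]
FD 10.8: (-4.748,11.748) -> (2.889,4.111) [heading=315, draw]
FD 2.3: (2.889,4.111) -> (4.515,2.485) [heading=315, draw]
LT 90: heading 315 -> 45
RT 180: heading 45 -> 225
LT 270: heading 225 -> 135
FD 10.1: (4.515,2.485) -> (-2.626,9.626) [heading=135, draw]
FD 5.6: (-2.626,9.626) -> (-6.586,13.586) [heading=135, draw]
LT 270: heading 135 -> 45
Final: pos=(-6.586,13.586), heading=45, 6 segment(s) drawn

Answer: -6.586 13.586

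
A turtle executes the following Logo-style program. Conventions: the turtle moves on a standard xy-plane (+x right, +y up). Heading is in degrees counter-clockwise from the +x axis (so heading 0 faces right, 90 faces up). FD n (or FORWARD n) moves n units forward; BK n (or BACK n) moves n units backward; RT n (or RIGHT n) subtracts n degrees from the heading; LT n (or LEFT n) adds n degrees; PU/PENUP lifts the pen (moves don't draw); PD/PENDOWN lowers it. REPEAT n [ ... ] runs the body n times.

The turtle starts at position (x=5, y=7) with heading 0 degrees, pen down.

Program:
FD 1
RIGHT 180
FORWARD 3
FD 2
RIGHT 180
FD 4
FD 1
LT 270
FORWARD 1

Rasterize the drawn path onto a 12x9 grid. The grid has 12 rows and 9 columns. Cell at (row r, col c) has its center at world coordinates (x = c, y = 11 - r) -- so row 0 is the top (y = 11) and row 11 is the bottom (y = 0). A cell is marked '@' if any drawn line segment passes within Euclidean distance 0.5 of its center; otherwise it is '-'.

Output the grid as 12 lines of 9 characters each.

Segment 0: (5,7) -> (6,7)
Segment 1: (6,7) -> (3,7)
Segment 2: (3,7) -> (1,7)
Segment 3: (1,7) -> (5,7)
Segment 4: (5,7) -> (6,7)
Segment 5: (6,7) -> (6,6)

Answer: ---------
---------
---------
---------
-@@@@@@--
------@--
---------
---------
---------
---------
---------
---------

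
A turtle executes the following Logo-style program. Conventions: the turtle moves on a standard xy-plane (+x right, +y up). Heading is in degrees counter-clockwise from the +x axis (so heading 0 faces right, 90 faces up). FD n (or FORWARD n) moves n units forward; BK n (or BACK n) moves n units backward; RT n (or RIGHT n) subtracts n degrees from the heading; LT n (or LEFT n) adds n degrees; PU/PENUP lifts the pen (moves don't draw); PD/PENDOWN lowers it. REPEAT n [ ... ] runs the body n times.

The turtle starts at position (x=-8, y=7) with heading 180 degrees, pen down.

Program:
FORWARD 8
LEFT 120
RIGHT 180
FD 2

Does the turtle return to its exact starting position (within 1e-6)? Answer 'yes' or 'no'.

Answer: no

Derivation:
Executing turtle program step by step:
Start: pos=(-8,7), heading=180, pen down
FD 8: (-8,7) -> (-16,7) [heading=180, draw]
LT 120: heading 180 -> 300
RT 180: heading 300 -> 120
FD 2: (-16,7) -> (-17,8.732) [heading=120, draw]
Final: pos=(-17,8.732), heading=120, 2 segment(s) drawn

Start position: (-8, 7)
Final position: (-17, 8.732)
Distance = 9.165; >= 1e-6 -> NOT closed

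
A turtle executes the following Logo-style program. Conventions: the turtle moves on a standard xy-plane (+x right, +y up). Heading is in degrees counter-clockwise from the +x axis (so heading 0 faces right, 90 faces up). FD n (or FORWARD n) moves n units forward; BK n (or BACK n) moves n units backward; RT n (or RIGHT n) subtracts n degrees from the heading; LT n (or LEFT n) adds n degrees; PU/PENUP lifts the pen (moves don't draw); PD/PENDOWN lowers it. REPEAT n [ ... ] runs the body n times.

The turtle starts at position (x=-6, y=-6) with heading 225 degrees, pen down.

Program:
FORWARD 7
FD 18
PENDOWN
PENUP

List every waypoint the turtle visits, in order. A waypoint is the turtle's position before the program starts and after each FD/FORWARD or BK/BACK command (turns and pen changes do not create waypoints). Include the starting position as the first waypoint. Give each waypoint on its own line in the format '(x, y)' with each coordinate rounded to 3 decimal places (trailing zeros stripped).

Answer: (-6, -6)
(-10.95, -10.95)
(-23.678, -23.678)

Derivation:
Executing turtle program step by step:
Start: pos=(-6,-6), heading=225, pen down
FD 7: (-6,-6) -> (-10.95,-10.95) [heading=225, draw]
FD 18: (-10.95,-10.95) -> (-23.678,-23.678) [heading=225, draw]
PD: pen down
PU: pen up
Final: pos=(-23.678,-23.678), heading=225, 2 segment(s) drawn
Waypoints (3 total):
(-6, -6)
(-10.95, -10.95)
(-23.678, -23.678)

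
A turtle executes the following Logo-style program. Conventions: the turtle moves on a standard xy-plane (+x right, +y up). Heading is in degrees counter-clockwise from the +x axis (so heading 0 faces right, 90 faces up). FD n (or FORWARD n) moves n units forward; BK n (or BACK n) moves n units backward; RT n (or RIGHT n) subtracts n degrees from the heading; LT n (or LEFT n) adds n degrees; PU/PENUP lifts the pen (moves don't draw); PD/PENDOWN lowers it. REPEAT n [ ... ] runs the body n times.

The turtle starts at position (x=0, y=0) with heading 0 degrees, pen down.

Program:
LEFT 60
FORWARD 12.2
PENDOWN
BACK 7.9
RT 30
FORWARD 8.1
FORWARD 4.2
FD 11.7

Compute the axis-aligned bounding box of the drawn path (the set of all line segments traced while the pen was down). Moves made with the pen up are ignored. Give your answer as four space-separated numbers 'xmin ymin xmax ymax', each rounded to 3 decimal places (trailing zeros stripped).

Executing turtle program step by step:
Start: pos=(0,0), heading=0, pen down
LT 60: heading 0 -> 60
FD 12.2: (0,0) -> (6.1,10.566) [heading=60, draw]
PD: pen down
BK 7.9: (6.1,10.566) -> (2.15,3.724) [heading=60, draw]
RT 30: heading 60 -> 30
FD 8.1: (2.15,3.724) -> (9.165,7.774) [heading=30, draw]
FD 4.2: (9.165,7.774) -> (12.802,9.874) [heading=30, draw]
FD 11.7: (12.802,9.874) -> (22.935,15.724) [heading=30, draw]
Final: pos=(22.935,15.724), heading=30, 5 segment(s) drawn

Segment endpoints: x in {0, 2.15, 6.1, 9.165, 12.802, 22.935}, y in {0, 3.724, 7.774, 9.874, 10.566, 15.724}
xmin=0, ymin=0, xmax=22.935, ymax=15.724

Answer: 0 0 22.935 15.724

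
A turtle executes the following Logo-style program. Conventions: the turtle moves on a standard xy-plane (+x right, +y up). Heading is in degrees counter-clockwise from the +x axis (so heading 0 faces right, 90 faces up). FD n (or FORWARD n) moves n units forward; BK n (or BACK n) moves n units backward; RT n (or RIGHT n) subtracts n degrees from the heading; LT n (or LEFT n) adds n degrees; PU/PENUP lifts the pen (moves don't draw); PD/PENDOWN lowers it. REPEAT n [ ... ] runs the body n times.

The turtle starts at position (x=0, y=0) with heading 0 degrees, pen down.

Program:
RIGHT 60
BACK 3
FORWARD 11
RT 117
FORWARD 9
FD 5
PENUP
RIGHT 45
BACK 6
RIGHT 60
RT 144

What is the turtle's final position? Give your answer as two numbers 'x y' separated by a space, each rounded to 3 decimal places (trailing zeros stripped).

Answer: -5.522 -11.676

Derivation:
Executing turtle program step by step:
Start: pos=(0,0), heading=0, pen down
RT 60: heading 0 -> 300
BK 3: (0,0) -> (-1.5,2.598) [heading=300, draw]
FD 11: (-1.5,2.598) -> (4,-6.928) [heading=300, draw]
RT 117: heading 300 -> 183
FD 9: (4,-6.928) -> (-4.988,-7.399) [heading=183, draw]
FD 5: (-4.988,-7.399) -> (-9.981,-7.661) [heading=183, draw]
PU: pen up
RT 45: heading 183 -> 138
BK 6: (-9.981,-7.661) -> (-5.522,-11.676) [heading=138, move]
RT 60: heading 138 -> 78
RT 144: heading 78 -> 294
Final: pos=(-5.522,-11.676), heading=294, 4 segment(s) drawn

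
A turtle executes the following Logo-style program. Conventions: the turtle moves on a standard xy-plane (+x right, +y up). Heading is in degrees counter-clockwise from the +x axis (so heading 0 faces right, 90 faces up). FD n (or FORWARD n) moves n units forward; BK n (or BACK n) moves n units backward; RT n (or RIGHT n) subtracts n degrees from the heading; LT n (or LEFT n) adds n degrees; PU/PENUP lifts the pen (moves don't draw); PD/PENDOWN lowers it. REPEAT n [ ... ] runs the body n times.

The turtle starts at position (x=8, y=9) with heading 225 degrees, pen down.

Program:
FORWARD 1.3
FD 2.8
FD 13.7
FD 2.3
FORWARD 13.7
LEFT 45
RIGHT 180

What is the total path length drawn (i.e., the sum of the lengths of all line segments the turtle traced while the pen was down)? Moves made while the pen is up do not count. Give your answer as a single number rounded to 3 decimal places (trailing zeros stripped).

Answer: 33.8

Derivation:
Executing turtle program step by step:
Start: pos=(8,9), heading=225, pen down
FD 1.3: (8,9) -> (7.081,8.081) [heading=225, draw]
FD 2.8: (7.081,8.081) -> (5.101,6.101) [heading=225, draw]
FD 13.7: (5.101,6.101) -> (-4.587,-3.587) [heading=225, draw]
FD 2.3: (-4.587,-3.587) -> (-6.213,-5.213) [heading=225, draw]
FD 13.7: (-6.213,-5.213) -> (-15.9,-14.9) [heading=225, draw]
LT 45: heading 225 -> 270
RT 180: heading 270 -> 90
Final: pos=(-15.9,-14.9), heading=90, 5 segment(s) drawn

Segment lengths:
  seg 1: (8,9) -> (7.081,8.081), length = 1.3
  seg 2: (7.081,8.081) -> (5.101,6.101), length = 2.8
  seg 3: (5.101,6.101) -> (-4.587,-3.587), length = 13.7
  seg 4: (-4.587,-3.587) -> (-6.213,-5.213), length = 2.3
  seg 5: (-6.213,-5.213) -> (-15.9,-14.9), length = 13.7
Total = 33.8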